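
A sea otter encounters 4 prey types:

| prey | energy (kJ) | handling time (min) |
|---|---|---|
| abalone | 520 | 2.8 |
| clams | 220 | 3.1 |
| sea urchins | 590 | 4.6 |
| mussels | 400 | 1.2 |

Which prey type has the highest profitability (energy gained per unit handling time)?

mussels

In descending order of E/h:
mussels: 400/1.2 = 333 kJ/min
abalone: 520/2.8 = 186 kJ/min
sea urchins: 590/4.6 = 128 kJ/min
clams: 220/3.1 = 71 kJ/min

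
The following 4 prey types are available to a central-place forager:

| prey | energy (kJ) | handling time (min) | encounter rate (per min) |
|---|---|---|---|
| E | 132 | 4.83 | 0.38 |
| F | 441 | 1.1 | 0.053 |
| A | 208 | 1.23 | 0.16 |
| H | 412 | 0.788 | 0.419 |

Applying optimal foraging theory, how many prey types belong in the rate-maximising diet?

Rank by E/h (kJ/min): H 523, F 401, A 169, E 27.3. Include each in turn until the next type's E/h falls below the running intake rate.
Rate on top 1: 129.8. F: 401 > 129.8 → include.
Rate on top 2: 141.2. A: 169 > 141.2 → include.
Rate on top 3: 144.6. E: 27.3 < 144.6 → exclude; stop.
Optimal diet: H, F, A — 3 of 4 types.

3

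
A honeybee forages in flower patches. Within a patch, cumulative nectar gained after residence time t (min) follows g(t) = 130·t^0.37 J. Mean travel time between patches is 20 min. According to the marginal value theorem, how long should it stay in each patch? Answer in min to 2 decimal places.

11.75 min

Optimal t* satisfies g'(t*) = g(t*)/(T + t*).
g'(t) = 0.37·130·t^-0.63. Setting 0.37·130·t^-0.63 = 130·t^0.37/(20+t) gives 0.37(20+t) = t, so 0.63·t = 0.37×20.
t* = 0.37×20/0.63 = 11.75 min.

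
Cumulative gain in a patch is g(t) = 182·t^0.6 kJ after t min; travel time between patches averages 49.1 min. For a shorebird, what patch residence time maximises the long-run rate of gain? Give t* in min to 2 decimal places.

73.65 min

Maximise g(t)/(T+t): set derivative to zero → g'(t)(T+t) = g(t).
g'(t) = 0.6·182·t^-0.4. Setting 0.6·182·t^-0.4 = 182·t^0.6/(49.1+t) gives 0.6(49.1+t) = t, so 0.40·t = 0.6×49.1.
t* = 0.6×49.1/0.40 = 73.65 min.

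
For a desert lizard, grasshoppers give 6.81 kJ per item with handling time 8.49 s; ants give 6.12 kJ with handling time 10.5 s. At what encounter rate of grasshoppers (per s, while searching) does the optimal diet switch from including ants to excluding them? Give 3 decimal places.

0.313 per s

At the threshold, the rate on grasshoppers alone equals the profitability of ants: λ·6.81/(1 + λ·8.49) = 6.12/10.5 = 0.5829.
Rearranging, λ(6.81 − 0.5829×8.49) = 0.5829, so λ = 0.5829/1.862 = 0.3131 per s.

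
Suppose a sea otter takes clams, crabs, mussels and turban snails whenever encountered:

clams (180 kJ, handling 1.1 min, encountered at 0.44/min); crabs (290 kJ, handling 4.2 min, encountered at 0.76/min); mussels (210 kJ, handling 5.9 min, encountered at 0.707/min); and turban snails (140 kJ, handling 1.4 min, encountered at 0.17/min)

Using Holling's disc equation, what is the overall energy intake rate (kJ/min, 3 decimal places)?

51.938 kJ/min

R = Σλ_iE_i / (1 + Σλ_ih_i)
Numerator: 0.44×180 + 0.76×290 + 0.707×210 + 0.17×140 = 471.9
Denominator: 1 + 0.44×1.1 + 0.76×4.2 + 0.707×5.9 + 0.17×1.4 = 9.085
R = 471.9/9.085 = 51.94 kJ/min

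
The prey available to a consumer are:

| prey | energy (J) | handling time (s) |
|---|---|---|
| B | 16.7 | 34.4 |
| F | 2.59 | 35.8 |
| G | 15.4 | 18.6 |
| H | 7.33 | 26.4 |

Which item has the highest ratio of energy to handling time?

G

In descending order of E/h:
G: 15.4/18.6 = 0.828 J/s
B: 16.7/34.4 = 0.485 J/s
H: 7.33/26.4 = 0.278 J/s
F: 2.59/35.8 = 0.0723 J/s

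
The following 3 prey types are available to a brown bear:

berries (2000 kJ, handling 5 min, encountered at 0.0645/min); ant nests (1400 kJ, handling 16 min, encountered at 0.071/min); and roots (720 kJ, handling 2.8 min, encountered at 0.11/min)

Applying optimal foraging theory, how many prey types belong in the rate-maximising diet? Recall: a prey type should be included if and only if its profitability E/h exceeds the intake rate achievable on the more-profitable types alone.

2

Profitabilities (E/h, kJ/min): berries 400, roots 257, ant nests 87.5. Add prey in this order while the next type's profitability exceeds the intake rate on those already taken.
Rate on top 1: 97.54. roots: 257 > 97.54 → include.
Rate on top 2: 127.7. ant nests: 87.5 < 127.7 → exclude; stop.
Optimal diet: berries, roots — 2 of 3 types.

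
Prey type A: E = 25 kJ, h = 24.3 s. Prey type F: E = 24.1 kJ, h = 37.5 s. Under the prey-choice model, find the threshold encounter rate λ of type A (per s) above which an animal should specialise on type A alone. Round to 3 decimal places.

0.068 per s

Drop type F once their profitability E₂/h₂ falls below the rate achievable on type A alone: E₂/h₂ = λE₁/(1 + λh₁).
Solve for λ: λE₁h₂ = E₂(1 + λh₁) → λ(E₁h₂ − E₂h₁) = E₂ → λ = E₂/(E₁h₂ − E₂h₁).
λ = 24.1/(25×37.5 − 24.1×24.3) = 24.1/351.9 = 0.06849 per s.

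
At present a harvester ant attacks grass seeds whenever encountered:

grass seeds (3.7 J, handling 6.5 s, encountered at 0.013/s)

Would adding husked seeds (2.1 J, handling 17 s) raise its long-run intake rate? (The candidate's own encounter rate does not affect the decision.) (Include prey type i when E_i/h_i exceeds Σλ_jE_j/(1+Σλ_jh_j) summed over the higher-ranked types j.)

Current rate: (0.013×3.7)/(1 + 0.013×6.5) = 0.04435 J/s.
husked seeds: E/h = 2.1/17 = 0.1235 J/s.
Since 0.1235 > R, including husked seeds increases the long-run rate.

Yes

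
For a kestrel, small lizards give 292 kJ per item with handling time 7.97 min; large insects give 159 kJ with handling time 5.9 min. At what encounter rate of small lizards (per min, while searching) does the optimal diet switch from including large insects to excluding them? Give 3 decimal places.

Drop large insects once their profitability E₂/h₂ falls below the rate achievable on small lizards alone: E₂/h₂ = λE₁/(1 + λh₁).
Solve for λ: λE₁h₂ = E₂(1 + λh₁) → λ(E₁h₂ − E₂h₁) = E₂ → λ = E₂/(E₁h₂ − E₂h₁).
λ = 159/(292×5.9 − 159×7.97) = 159/455.6 = 0.349 per min.

0.349 per min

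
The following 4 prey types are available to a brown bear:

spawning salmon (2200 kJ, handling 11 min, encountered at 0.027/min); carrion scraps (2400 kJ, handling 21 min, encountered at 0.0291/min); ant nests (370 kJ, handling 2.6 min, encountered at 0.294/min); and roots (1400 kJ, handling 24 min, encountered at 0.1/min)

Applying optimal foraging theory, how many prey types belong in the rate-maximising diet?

E/h in descending order: spawning salmon 200, ant nests 142, carrion scraps 114, roots 58.3 kJ/min. The optimal diet is the largest prefix of this list for which every included type satisfies E_i/h_i > R on the types above it.
Rate on top 1: 45.8. ant nests: 142 > 45.8 → include.
Rate on top 2: 81.59. carrion scraps: 114 > 81.59 → include.
Rate on top 3: 89.06. roots: 58.3 < 89.06 → exclude; stop.
Optimal diet: spawning salmon, ant nests, carrion scraps — 3 of 4 types.

3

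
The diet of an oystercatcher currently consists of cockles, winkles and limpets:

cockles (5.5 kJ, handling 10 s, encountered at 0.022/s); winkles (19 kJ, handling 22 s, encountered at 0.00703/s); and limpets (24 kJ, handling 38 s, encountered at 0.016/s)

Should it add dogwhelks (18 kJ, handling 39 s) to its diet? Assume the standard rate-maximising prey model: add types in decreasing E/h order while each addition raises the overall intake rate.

Current rate: (0.022×5.5 + 0.00703×19 + 0.016×24)/(1 + 0.022×10 + 0.00703×22 + 0.016×38) = 0.3221 kJ/s.
Profitability of dogwhelks: 18/39 = 0.4615 kJ/s.
0.4615 > 0.3221, so adding dogwhelks raises the average — include it.

Yes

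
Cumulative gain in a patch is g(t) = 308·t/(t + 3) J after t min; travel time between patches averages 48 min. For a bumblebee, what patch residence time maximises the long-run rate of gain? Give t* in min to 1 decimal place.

Maximise g(t)/(T+t): set derivative to zero → g'(t)(T+t) = g(t).
g'(t) = 308·3/(t + 3)². Setting 308·3/(t+3)² = 308t/[(t+3)(48+t)] gives 3(48+t) = t(t+3), so t² = 3×48 = 144.
t* = √144 = 12 min.

12.0 min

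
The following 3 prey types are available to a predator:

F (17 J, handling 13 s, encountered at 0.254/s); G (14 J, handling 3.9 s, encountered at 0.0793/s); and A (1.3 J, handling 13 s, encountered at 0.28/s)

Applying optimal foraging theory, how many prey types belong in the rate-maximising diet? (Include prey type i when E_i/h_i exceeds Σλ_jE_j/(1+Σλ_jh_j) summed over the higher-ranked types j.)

2

Profitabilities (E/h, J/s): G 3.59, F 1.31, A 0.1. Add prey in this order while the next type's profitability exceeds the intake rate on those already taken.
Rate on top 1: 0.848. F: 1.31 > 0.848 → include.
Rate on top 2: 1.177. A: 0.1 < 1.177 → exclude; stop.
Optimal diet: G, F — 2 of 3 types.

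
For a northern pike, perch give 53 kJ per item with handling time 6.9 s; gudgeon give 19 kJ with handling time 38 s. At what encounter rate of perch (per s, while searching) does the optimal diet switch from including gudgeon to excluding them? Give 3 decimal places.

0.010 per s

The zero-one rule: include gudgeon iff E₂/h₂ > λE₁/(1+λh₁). Equality gives the switch point.
λE₁h₂ = E₂ + λE₂h₁ ⇒ λ = E₂/(E₁h₂ − E₂h₁) = 19/(2014 − 131.1) = 0.01009 per s.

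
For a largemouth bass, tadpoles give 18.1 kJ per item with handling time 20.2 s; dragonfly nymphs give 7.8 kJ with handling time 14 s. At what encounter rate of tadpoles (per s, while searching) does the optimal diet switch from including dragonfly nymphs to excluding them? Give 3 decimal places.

0.081 per s

Drop dragonfly nymphs once their profitability E₂/h₂ falls below the rate achievable on tadpoles alone: E₂/h₂ = λE₁/(1 + λh₁).
Solve for λ: λE₁h₂ = E₂(1 + λh₁) → λ(E₁h₂ − E₂h₁) = E₂ → λ = E₂/(E₁h₂ − E₂h₁).
λ = 7.8/(18.1×14 − 7.8×20.2) = 7.8/95.84 = 0.08139 per s.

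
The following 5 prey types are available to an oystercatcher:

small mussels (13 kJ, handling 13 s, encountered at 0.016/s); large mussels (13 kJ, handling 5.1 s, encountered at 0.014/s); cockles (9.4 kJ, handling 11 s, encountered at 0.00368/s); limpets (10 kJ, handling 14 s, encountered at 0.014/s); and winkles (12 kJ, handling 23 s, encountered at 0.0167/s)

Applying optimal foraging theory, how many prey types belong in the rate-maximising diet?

5

E/h in descending order: large mussels 2.55, small mussels 1, cockles 0.855, limpets 0.714, winkles 0.522 kJ/s. The optimal diet is the largest prefix of this list for which every included type satisfies E_i/h_i > R on the types above it.
Rate on top 1: 0.1699. small mussels: 1 > 0.1699 → include.
Rate on top 2: 0.3048. cockles: 0.855 > 0.3048 → include.
Rate on top 3: 0.3217. limpets: 0.714 > 0.3217 → include.
Rate on top 4: 0.3725. winkles: 0.522 > 0.3725 → include.
Optimal diet: large mussels, small mussels, cockles, limpets, winkles — 5 of 5 types.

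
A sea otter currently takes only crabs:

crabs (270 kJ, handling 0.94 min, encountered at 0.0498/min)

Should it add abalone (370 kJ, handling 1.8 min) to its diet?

Current rate: (0.0498×270)/(1 + 0.0498×0.94) = 12.84 kJ/min.
Profitability of abalone: 370/1.8 = 205.6 kJ/min.
Since 205.6 > R, including abalone increases the long-run rate.

Yes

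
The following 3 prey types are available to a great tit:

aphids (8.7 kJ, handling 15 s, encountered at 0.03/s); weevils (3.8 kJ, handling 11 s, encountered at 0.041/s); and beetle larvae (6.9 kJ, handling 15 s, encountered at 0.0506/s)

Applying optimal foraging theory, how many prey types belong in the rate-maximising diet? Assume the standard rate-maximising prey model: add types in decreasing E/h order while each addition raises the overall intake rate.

3

Profitabilities (E/h, kJ/s): aphids 0.58, beetle larvae 0.46, weevils 0.345. Add prey in this order while the next type's profitability exceeds the intake rate on those already taken.
Rate on top 1: 0.18. beetle larvae: 0.46 > 0.18 → include.
Rate on top 2: 0.2762. weevils: 0.345 > 0.2762 → include.
Optimal diet: aphids, beetle larvae, weevils — 3 of 3 types.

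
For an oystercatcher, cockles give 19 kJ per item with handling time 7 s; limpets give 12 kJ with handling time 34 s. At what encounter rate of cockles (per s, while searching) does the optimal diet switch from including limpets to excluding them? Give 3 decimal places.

0.021 per s

Drop limpets once their profitability E₂/h₂ falls below the rate achievable on cockles alone: E₂/h₂ = λE₁/(1 + λh₁).
Solve for λ: λE₁h₂ = E₂(1 + λh₁) → λ(E₁h₂ − E₂h₁) = E₂ → λ = E₂/(E₁h₂ − E₂h₁).
λ = 12/(19×34 − 12×7) = 12/562 = 0.02135 per s.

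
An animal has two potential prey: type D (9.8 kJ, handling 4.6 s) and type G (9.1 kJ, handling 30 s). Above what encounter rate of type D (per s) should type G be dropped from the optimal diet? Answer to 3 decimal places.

0.036 per s

The zero-one rule: include type G iff E₂/h₂ > λE₁/(1+λh₁). Equality gives the switch point.
λE₁h₂ = E₂ + λE₂h₁ ⇒ λ = E₂/(E₁h₂ − E₂h₁) = 9.1/(294 − 41.86) = 0.03609 per s.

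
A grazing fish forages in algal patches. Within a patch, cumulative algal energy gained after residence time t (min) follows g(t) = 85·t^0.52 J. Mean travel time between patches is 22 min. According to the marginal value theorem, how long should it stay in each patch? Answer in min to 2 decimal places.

By the marginal value theorem, leave when the instantaneous gain rate g'(t) equals the habitat-wide average g(t)/(T + t).
g'(t) = 0.52·85·t^-0.48. Setting 0.52·85·t^-0.48 = 85·t^0.52/(22+t) gives 0.52(22+t) = t, so 0.48·t = 0.52×22.
t* = 0.52×22/0.48 = 23.83 min.

23.83 min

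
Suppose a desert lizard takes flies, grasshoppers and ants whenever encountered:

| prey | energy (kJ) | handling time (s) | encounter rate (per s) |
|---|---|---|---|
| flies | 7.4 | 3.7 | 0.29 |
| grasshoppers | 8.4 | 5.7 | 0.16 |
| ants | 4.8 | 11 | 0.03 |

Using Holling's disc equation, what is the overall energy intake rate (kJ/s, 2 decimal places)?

1.10 kJ/s

R = Σλ_iE_i / (1 + Σλ_ih_i)
Numerator: 0.29×7.4 + 0.16×8.4 + 0.03×4.8 = 3.634
Denominator: 1 + 0.29×3.7 + 0.16×5.7 + 0.03×11 = 3.315
R = 3.634/3.315 = 1.096 kJ/s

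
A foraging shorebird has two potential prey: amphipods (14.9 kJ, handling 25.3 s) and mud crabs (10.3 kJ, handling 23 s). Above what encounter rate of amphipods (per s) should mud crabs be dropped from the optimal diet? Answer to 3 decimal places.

Drop mud crabs once their profitability E₂/h₂ falls below the rate achievable on amphipods alone: E₂/h₂ = λE₁/(1 + λh₁).
Solve for λ: λE₁h₂ = E₂(1 + λh₁) → λ(E₁h₂ − E₂h₁) = E₂ → λ = E₂/(E₁h₂ − E₂h₁).
λ = 10.3/(14.9×23 − 10.3×25.3) = 10.3/82.11 = 0.1254 per s.

0.125 per s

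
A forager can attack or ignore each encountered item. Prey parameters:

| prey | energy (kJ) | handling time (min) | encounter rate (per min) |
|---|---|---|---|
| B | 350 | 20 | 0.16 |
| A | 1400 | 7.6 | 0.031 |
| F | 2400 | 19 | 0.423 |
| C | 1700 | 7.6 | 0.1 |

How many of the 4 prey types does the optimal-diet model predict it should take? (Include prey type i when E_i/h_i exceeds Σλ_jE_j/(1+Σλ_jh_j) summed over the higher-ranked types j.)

Rank by E/h (kJ/min): C 224, A 184, F 126, B 17.5. Include each in turn until the next type's E/h falls below the running intake rate.
Rate on top 1: 96.59. A: 184 > 96.59 → include.
Rate on top 2: 106.9. F: 126 > 106.9 → include.
Rate on top 3: 122.5. B: 17.5 < 122.5 → exclude; stop.
Optimal diet: C, A, F — 3 of 4 types.

3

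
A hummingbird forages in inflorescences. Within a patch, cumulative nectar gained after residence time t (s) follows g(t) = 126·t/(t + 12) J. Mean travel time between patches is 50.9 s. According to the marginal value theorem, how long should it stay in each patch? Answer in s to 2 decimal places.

24.71 s

By the marginal value theorem, leave when the instantaneous gain rate g'(t) equals the habitat-wide average g(t)/(T + t).
g'(t) = 126·12/(t + 12)². Setting 126·12/(t+12)² = 126t/[(t+12)(50.9+t)] gives 12(50.9+t) = t(t+12), so t² = 12×50.9 = 610.8.
t* = √610.8 = 24.71 s.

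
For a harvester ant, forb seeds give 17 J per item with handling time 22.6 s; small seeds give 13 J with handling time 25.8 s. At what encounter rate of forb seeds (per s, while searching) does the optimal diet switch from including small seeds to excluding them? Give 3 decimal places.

The zero-one rule: include small seeds iff E₂/h₂ > λE₁/(1+λh₁). Equality gives the switch point.
λE₁h₂ = E₂ + λE₂h₁ ⇒ λ = E₂/(E₁h₂ − E₂h₁) = 13/(438.6 − 293.8) = 0.08978 per s.

0.090 per s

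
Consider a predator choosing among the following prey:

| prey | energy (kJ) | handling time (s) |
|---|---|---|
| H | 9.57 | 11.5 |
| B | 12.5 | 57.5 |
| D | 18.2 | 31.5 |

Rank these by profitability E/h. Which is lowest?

B

Profitability E/h (kJ/s): H = 9.57/11.5 = 0.832, B = 12.5/57.5 = 0.217, D = 18.2/31.5 = 0.578.
Ranked: H > D > B.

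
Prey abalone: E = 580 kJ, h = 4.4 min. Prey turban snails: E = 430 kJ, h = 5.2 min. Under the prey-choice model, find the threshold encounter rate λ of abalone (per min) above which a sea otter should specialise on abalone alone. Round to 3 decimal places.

0.383 per min

The zero-one rule: include turban snails iff E₂/h₂ > λE₁/(1+λh₁). Equality gives the switch point.
λE₁h₂ = E₂ + λE₂h₁ ⇒ λ = E₂/(E₁h₂ − E₂h₁) = 430/(3016 − 1892) = 0.3826 per min.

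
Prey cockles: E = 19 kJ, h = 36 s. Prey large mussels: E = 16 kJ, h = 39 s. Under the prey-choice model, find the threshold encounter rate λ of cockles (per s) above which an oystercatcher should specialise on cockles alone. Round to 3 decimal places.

Drop large mussels once their profitability E₂/h₂ falls below the rate achievable on cockles alone: E₂/h₂ = λE₁/(1 + λh₁).
Solve for λ: λE₁h₂ = E₂(1 + λh₁) → λ(E₁h₂ − E₂h₁) = E₂ → λ = E₂/(E₁h₂ − E₂h₁).
λ = 16/(19×39 − 16×36) = 16/165 = 0.09697 per s.

0.097 per s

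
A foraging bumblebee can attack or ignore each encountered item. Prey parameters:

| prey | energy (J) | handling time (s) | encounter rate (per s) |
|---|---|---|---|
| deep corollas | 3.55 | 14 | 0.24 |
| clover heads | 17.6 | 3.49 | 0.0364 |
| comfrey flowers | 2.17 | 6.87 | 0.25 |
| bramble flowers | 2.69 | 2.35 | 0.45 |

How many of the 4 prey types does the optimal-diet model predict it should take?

2

Rank by E/h (J/s): clover heads 5.04, bramble flowers 1.14, comfrey flowers 0.316, deep corollas 0.254. Include each in turn until the next type's E/h falls below the running intake rate.
Rate on top 1: 0.5684. bramble flowers: 1.14 > 0.5684 → include.
Rate on top 2: 0.8474. comfrey flowers: 0.316 < 0.8474 → exclude; stop.
Optimal diet: clover heads, bramble flowers — 2 of 4 types.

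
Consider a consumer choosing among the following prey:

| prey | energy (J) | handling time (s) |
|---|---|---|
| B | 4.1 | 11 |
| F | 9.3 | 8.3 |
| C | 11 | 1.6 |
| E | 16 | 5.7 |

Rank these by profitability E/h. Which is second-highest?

E

Profitability E/h (J/s): B = 4.1/11 = 0.373, F = 9.3/8.3 = 1.12, C = 11/1.6 = 6.88, E = 16/5.7 = 2.81.
Ranked: C > E > F > B.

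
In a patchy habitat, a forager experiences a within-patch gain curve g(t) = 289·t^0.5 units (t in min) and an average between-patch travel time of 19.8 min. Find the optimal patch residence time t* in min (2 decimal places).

Maximise g(t)/(T+t): set derivative to zero → g'(t)(T+t) = g(t).
g'(t) = 0.5·289·t^-0.5. Setting 0.5·289·t^-0.5 = 289·t^0.5/(19.8+t) gives 0.5(19.8+t) = t, so 0.50·t = 0.5×19.8.
t* = 0.5×19.8/0.50 = 19.8 min.

19.80 min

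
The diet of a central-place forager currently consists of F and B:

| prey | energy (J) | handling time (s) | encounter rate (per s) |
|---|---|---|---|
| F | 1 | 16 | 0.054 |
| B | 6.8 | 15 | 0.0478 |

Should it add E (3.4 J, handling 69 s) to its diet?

Intake rate on the current diet: R = (0.054×1 + 0.0478×6.8) / (1 + 0.054×16 + 0.0478×15) = 0.379/2.581 = 0.1469 J/s.
E: E/h = 3.4/69 = 0.04928 J/s.
Since 0.04928 < R, time spent handling E is better spent searching.

No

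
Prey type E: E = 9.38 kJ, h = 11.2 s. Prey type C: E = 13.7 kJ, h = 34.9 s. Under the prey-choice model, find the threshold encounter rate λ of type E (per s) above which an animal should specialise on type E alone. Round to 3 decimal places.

0.079 per s

The zero-one rule: include type C iff E₂/h₂ > λE₁/(1+λh₁). Equality gives the switch point.
λE₁h₂ = E₂ + λE₂h₁ ⇒ λ = E₂/(E₁h₂ − E₂h₁) = 13.7/(327.4 − 153.4) = 0.07877 per s.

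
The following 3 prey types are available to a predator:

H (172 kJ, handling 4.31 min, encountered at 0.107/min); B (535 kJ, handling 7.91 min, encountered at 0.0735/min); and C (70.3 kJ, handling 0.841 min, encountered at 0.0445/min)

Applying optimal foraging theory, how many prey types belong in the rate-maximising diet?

3

E/h in descending order: C 83.6, B 67.6, H 39.9 kJ/min. The optimal diet is the largest prefix of this list for which every included type satisfies E_i/h_i > R on the types above it.
Rate on top 1: 3.015. B: 67.6 > 3.015 → include.
Rate on top 2: 26.22. H: 39.9 > 26.22 → include.
Optimal diet: C, B, H — 3 of 3 types.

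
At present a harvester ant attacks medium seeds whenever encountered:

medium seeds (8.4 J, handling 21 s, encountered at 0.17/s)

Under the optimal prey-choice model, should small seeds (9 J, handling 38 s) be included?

No

On medium seeds alone, R = ΣλE/(1+Σλh) = 1.428/4.57 = 0.3125 J/s.
Profitability of small seeds: 9/38 = 0.2368 J/s.
Since 0.2368 < R, time spent handling small seeds is better spent searching.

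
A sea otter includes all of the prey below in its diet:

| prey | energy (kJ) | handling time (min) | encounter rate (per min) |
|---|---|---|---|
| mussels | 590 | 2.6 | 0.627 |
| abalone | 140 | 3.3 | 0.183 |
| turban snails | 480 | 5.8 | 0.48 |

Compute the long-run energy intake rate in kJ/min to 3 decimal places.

104.011 kJ/min

R = (0.627×590 + 0.183×140 + 0.48×480) / (1 + 0.627×2.6 + 0.183×3.3 + 0.48×5.8) = 625.9/6.018 = 104 kJ/min.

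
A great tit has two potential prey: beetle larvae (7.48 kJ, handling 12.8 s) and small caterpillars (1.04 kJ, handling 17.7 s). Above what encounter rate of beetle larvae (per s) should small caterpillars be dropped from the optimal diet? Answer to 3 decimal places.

0.009 per s

Drop small caterpillars once their profitability E₂/h₂ falls below the rate achievable on beetle larvae alone: E₂/h₂ = λE₁/(1 + λh₁).
Solve for λ: λE₁h₂ = E₂(1 + λh₁) → λ(E₁h₂ − E₂h₁) = E₂ → λ = E₂/(E₁h₂ − E₂h₁).
λ = 1.04/(7.48×17.7 − 1.04×12.8) = 1.04/119.1 = 0.008733 per s.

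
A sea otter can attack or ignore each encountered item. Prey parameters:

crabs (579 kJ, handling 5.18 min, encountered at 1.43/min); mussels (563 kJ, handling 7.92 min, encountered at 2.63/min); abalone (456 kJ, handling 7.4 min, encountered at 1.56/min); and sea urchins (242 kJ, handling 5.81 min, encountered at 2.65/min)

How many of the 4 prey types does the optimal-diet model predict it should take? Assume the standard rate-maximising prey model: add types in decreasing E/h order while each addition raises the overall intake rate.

1

Rank by E/h (kJ/min): crabs 112, mussels 71.1, abalone 61.6, sea urchins 41.7. Include each in turn until the next type's E/h falls below the running intake rate.
Rate on top 1: 98.48. mussels: 71.1 < 98.48 → exclude; stop.
Optimal diet: crabs — 1 of 4 types.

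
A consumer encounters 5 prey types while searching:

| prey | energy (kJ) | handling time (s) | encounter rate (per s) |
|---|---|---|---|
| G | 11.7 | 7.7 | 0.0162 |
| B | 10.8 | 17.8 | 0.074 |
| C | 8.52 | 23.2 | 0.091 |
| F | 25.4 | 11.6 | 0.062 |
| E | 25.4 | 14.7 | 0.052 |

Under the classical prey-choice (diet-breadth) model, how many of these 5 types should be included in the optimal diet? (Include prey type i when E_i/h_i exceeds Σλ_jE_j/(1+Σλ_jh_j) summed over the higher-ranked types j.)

3

Profitabilities (E/h, kJ/s): F 2.19, E 1.73, G 1.52, B 0.607, C 0.367. Add prey in this order while the next type's profitability exceeds the intake rate on those already taken.
Rate on top 1: 0.916. E: 1.73 > 0.916 → include.
Rate on top 2: 1.166. G: 1.52 > 1.166 → include.
Rate on top 3: 1.183. B: 0.607 < 1.183 → exclude; stop.
Optimal diet: F, E, G — 3 of 5 types.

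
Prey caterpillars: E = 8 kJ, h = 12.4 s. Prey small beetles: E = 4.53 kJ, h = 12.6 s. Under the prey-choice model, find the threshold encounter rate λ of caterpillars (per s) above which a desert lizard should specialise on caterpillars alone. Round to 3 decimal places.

0.102 per s

At the threshold, the rate on caterpillars alone equals the profitability of small beetles: λ·8/(1 + λ·12.4) = 4.53/12.6 = 0.3595.
Rearranging, λ(8 − 0.3595×12.4) = 0.3595, so λ = 0.3595/3.542 = 0.1015 per s.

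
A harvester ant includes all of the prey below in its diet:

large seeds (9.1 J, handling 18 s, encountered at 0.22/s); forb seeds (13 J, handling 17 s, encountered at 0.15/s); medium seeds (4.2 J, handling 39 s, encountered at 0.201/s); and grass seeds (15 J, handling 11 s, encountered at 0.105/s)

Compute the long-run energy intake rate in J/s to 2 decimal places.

0.39 J/s

R = (0.22×9.1 + 0.15×13 + 0.201×4.2 + 0.105×15) / (1 + 0.22×18 + 0.15×17 + 0.201×39 + 0.105×11) = 6.371/16.5 = 0.386 J/s.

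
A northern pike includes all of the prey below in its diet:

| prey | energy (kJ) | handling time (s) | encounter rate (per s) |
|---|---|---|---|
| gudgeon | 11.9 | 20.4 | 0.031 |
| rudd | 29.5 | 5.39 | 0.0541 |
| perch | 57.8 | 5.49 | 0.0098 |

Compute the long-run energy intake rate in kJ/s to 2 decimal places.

Energy encountered per unit search time: 0.031×11.9 + 0.0541×29.5 + 0.0098×57.8 = 2.531 kJ/s.
Handling time per unit search time: 0.031×20.4 + 0.0541×5.39 + 0.0098×5.49 = 0.9778.
Rate = 2.531/(1 + 0.9778) = 1.28 kJ/s.

1.28 kJ/s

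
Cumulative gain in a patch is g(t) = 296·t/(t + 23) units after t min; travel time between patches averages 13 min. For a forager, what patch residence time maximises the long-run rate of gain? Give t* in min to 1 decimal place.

Optimal t* satisfies g'(t*) = g(t*)/(T + t*).
g'(t) = 296·23/(t + 23)². Setting 296·23/(t+23)² = 296t/[(t+23)(13+t)] gives 23(13+t) = t(t+23), so t² = 23×13 = 299.
t* = √299 = 17.29 min.

17.3 min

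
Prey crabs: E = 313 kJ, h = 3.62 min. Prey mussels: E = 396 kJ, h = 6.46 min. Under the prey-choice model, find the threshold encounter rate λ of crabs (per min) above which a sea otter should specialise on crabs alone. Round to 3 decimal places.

0.673 per min

At the threshold, the rate on crabs alone equals the profitability of mussels: λ·313/(1 + λ·3.62) = 396/6.46 = 61.3.
Rearranging, λ(313 − 61.3×3.62) = 61.3, so λ = 61.3/91.09 = 0.6729 per min.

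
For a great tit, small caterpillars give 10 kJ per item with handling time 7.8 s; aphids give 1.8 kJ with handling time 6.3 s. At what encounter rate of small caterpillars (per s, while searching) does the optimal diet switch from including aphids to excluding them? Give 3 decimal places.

Drop aphids once their profitability E₂/h₂ falls below the rate achievable on small caterpillars alone: E₂/h₂ = λE₁/(1 + λh₁).
Solve for λ: λE₁h₂ = E₂(1 + λh₁) → λ(E₁h₂ − E₂h₁) = E₂ → λ = E₂/(E₁h₂ − E₂h₁).
λ = 1.8/(10×6.3 − 1.8×7.8) = 1.8/48.96 = 0.03676 per s.

0.037 per s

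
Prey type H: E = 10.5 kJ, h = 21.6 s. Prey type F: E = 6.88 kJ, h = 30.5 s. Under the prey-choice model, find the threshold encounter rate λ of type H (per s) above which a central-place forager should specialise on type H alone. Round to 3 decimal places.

0.040 per s

At the threshold, the rate on type H alone equals the profitability of type F: λ·10.5/(1 + λ·21.6) = 6.88/30.5 = 0.2256.
Rearranging, λ(10.5 − 0.2256×21.6) = 0.2256, so λ = 0.2256/5.628 = 0.04008 per s.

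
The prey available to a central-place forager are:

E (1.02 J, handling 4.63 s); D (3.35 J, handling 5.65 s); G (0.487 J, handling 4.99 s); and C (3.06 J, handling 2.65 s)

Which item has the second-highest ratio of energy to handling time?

D

Profitability E/h (J/s): E = 1.02/4.63 = 0.22, D = 3.35/5.65 = 0.593, G = 0.487/4.99 = 0.0976, C = 3.06/2.65 = 1.15.
Ranked: C > D > E > G.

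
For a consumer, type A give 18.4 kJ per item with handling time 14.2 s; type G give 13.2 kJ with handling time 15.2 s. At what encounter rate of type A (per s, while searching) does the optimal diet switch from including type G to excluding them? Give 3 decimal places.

0.143 per s

At the threshold, the rate on type A alone equals the profitability of type G: λ·18.4/(1 + λ·14.2) = 13.2/15.2 = 0.8684.
Rearranging, λ(18.4 − 0.8684×14.2) = 0.8684, so λ = 0.8684/6.068 = 0.1431 per s.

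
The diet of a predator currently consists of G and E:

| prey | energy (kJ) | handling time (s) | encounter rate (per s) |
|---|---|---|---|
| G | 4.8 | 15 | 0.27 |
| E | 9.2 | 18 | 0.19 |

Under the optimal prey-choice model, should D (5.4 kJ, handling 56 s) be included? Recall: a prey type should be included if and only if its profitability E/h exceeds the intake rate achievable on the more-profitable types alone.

On G and E alone, R = ΣλE/(1+Σλh) = 3.044/8.47 = 0.3594 kJ/s.
Profitability of D: 5.4/56 = 0.09643 kJ/s.
Since 0.09643 < R, time spent handling D is better spent searching.

No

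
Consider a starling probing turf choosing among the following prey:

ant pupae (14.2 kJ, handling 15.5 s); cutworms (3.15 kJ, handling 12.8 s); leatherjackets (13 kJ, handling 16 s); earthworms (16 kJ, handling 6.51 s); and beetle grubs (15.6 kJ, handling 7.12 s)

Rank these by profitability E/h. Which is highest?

Profitability E/h (kJ/s): ant pupae = 14.2/15.5 = 0.916, cutworms = 3.15/12.8 = 0.246, leatherjackets = 13/16 = 0.812, earthworms = 16/6.51 = 2.46, beetle grubs = 15.6/7.12 = 2.19.
Ranked: earthworms > beetle grubs > ant pupae > leatherjackets > cutworms.

earthworms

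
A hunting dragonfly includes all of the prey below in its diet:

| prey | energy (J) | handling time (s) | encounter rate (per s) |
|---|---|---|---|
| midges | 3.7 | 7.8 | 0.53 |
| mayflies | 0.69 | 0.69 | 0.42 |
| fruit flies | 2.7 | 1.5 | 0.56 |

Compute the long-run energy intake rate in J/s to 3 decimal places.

0.601 J/s

Energy encountered per unit search time: 0.53×3.7 + 0.42×0.69 + 0.56×2.7 = 3.763 J/s.
Handling time per unit search time: 0.53×7.8 + 0.42×0.69 + 0.56×1.5 = 5.264.
Rate = 3.763/(1 + 5.264) = 0.6007 J/s.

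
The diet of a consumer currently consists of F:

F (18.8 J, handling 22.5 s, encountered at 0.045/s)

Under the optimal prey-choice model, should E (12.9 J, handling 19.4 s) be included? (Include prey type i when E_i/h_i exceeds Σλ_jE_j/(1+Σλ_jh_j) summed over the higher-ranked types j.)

On F alone, R = ΣλE/(1+Σλh) = 0.846/2.013 = 0.4204 J/s.
Profitability of E: 12.9/19.4 = 0.6649 J/s.
Since 0.6649 > R, including E increases the long-run rate.

Yes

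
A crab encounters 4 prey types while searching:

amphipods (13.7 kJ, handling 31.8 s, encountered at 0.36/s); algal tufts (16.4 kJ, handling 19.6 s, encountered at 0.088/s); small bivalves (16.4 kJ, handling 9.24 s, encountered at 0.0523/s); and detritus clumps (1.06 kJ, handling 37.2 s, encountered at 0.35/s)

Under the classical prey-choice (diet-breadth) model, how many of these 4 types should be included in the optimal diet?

2

Rank by E/h (kJ/s): small bivalves 1.77, algal tufts 0.837, amphipods 0.431, detritus clumps 0.0285. Include each in turn until the next type's E/h falls below the running intake rate.
Rate on top 1: 0.5783. algal tufts: 0.837 > 0.5783 → include.
Rate on top 2: 0.7172. amphipods: 0.431 < 0.7172 → exclude; stop.
Optimal diet: small bivalves, algal tufts — 2 of 4 types.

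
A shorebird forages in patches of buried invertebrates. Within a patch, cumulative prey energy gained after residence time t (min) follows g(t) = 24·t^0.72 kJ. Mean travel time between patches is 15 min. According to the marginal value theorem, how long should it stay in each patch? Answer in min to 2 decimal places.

38.57 min

Optimal t* satisfies g'(t*) = g(t*)/(T + t*).
g'(t) = 0.72·24·t^-0.28. Setting 0.72·24·t^-0.28 = 24·t^0.72/(15+t) gives 0.72(15+t) = t, so 0.28·t = 0.72×15.
t* = 0.72×15/0.28 = 38.57 min.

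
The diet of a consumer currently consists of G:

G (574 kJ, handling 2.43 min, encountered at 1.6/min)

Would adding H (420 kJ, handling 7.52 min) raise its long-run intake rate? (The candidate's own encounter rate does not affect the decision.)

No

On G alone, R = ΣλE/(1+Σλh) = 918.4/4.888 = 187.9 kJ/min.
Profitability of H: 420/7.52 = 55.85 kJ/min.
55.85 < 187.9, so adding H would lower the average — exclude it.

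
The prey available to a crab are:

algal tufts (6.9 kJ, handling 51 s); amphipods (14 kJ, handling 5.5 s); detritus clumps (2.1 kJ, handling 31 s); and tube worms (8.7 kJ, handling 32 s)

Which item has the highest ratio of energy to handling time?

In descending order of E/h:
amphipods: 14/5.5 = 2.55 kJ/s
tube worms: 8.7/32 = 0.272 kJ/s
algal tufts: 6.9/51 = 0.135 kJ/s
detritus clumps: 2.1/31 = 0.0677 kJ/s

amphipods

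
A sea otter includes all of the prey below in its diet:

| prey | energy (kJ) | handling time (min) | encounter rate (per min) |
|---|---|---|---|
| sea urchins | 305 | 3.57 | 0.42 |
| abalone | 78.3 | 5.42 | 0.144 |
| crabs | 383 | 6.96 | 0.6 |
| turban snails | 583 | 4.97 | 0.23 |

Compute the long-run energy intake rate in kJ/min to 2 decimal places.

58.53 kJ/min

R = Σλ_iE_i / (1 + Σλ_ih_i)
Numerator: 0.42×305 + 0.144×78.3 + 0.6×383 + 0.23×583 = 503.3
Denominator: 1 + 0.42×3.57 + 0.144×5.42 + 0.6×6.96 + 0.23×4.97 = 8.599
R = 503.3/8.599 = 58.53 kJ/min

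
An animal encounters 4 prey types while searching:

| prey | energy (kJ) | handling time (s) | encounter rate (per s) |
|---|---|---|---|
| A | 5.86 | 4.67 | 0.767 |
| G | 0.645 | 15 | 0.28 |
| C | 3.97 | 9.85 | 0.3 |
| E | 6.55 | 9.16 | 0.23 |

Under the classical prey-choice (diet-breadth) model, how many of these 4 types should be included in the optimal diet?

1

Profitabilities (E/h, kJ/s): A 1.25, E 0.715, C 0.403, G 0.043. Add prey in this order while the next type's profitability exceeds the intake rate on those already taken.
Rate on top 1: 0.981. E: 0.715 < 0.981 → exclude; stop.
Optimal diet: A — 1 of 4 types.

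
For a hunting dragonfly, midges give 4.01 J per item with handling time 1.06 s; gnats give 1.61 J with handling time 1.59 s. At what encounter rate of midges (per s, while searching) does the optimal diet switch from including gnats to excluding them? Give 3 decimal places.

0.345 per s

At the threshold, the rate on midges alone equals the profitability of gnats: λ·4.01/(1 + λ·1.06) = 1.61/1.59 = 1.013.
Rearranging, λ(4.01 − 1.013×1.06) = 1.013, so λ = 1.013/2.937 = 0.3448 per s.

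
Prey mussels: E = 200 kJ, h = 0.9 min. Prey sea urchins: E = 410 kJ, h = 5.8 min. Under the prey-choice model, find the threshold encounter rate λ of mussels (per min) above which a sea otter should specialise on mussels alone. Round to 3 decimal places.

Drop sea urchins once their profitability E₂/h₂ falls below the rate achievable on mussels alone: E₂/h₂ = λE₁/(1 + λh₁).
Solve for λ: λE₁h₂ = E₂(1 + λh₁) → λ(E₁h₂ − E₂h₁) = E₂ → λ = E₂/(E₁h₂ − E₂h₁).
λ = 410/(200×5.8 − 410×0.9) = 410/791 = 0.5183 per min.

0.518 per min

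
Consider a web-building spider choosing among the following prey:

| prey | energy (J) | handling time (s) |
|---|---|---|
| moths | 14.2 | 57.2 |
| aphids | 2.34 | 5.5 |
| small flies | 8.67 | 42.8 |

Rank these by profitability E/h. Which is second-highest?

moths

In descending order of E/h:
aphids: 2.34/5.5 = 0.425 J/s
moths: 14.2/57.2 = 0.248 J/s
small flies: 8.67/42.8 = 0.203 J/s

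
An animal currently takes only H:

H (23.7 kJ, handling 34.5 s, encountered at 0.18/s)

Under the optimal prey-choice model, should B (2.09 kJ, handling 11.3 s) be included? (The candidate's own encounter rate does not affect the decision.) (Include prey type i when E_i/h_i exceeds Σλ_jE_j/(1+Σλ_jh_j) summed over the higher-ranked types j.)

Current rate: (0.18×23.7)/(1 + 0.18×34.5) = 0.5917 kJ/s.
Profitability of B: 2.09/11.3 = 0.185 kJ/s.
Since 0.185 < R, time spent handling B is better spent searching.

No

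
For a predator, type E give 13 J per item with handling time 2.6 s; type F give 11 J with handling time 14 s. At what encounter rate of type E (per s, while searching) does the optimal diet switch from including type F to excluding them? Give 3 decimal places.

0.072 per s

At the threshold, the rate on type E alone equals the profitability of type F: λ·13/(1 + λ·2.6) = 11/14 = 0.7857.
Rearranging, λ(13 − 0.7857×2.6) = 0.7857, so λ = 0.7857/10.96 = 0.07171 per s.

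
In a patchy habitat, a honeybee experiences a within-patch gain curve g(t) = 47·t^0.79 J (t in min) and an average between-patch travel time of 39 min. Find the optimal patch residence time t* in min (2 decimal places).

146.71 min

By the marginal value theorem, leave when the instantaneous gain rate g'(t) equals the habitat-wide average g(t)/(T + t).
g'(t) = 0.79·47·t^-0.21. Setting 0.79·47·t^-0.21 = 47·t^0.79/(39+t) gives 0.79(39+t) = t, so 0.21·t = 0.79×39.
t* = 0.79×39/0.21 = 146.7 min.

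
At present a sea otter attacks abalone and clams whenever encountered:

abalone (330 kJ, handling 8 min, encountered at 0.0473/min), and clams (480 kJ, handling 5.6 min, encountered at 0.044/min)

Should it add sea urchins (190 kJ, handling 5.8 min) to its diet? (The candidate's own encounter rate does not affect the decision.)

Yes

Current rate: (0.0473×330 + 0.044×480)/(1 + 0.0473×8 + 0.044×5.6) = 22.61 kJ/min.
Profitability of sea urchins: 190/5.8 = 32.76 kJ/min.
32.76 > 22.61, so adding sea urchins raises the average — include it.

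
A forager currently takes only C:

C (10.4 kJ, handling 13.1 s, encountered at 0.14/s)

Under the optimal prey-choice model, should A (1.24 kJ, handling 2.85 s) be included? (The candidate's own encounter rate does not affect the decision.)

Current rate: (0.14×10.4)/(1 + 0.14×13.1) = 0.5138 kJ/s.
A: E/h = 1.24/2.85 = 0.4351 kJ/s.
0.4351 < 0.5138, so adding A would lower the average — exclude it.

No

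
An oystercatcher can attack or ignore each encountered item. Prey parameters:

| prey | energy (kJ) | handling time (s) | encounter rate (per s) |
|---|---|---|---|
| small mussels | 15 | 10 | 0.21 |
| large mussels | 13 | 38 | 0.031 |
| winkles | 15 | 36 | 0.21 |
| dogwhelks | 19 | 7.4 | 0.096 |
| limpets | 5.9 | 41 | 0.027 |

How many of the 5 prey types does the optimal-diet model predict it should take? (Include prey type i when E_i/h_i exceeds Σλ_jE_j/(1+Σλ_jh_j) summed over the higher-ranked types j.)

2

Rank by E/h (kJ/s): dogwhelks 2.57, small mussels 1.5, winkles 0.417, large mussels 0.342, limpets 0.144. Include each in turn until the next type's E/h falls below the running intake rate.
Rate on top 1: 1.066. small mussels: 1.5 > 1.066 → include.
Rate on top 2: 1.305. winkles: 0.417 < 1.305 → exclude; stop.
Optimal diet: dogwhelks, small mussels — 2 of 5 types.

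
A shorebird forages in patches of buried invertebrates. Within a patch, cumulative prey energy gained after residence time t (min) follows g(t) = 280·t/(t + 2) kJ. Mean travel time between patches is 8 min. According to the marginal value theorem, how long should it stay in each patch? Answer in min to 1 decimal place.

4.0 min

Optimal t* satisfies g'(t*) = g(t*)/(T + t*).
g'(t) = 280·2/(t + 2)². Setting 280·2/(t+2)² = 280t/[(t+2)(8+t)] gives 2(8+t) = t(t+2), so t² = 2×8 = 16.
t* = √16 = 4 min.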